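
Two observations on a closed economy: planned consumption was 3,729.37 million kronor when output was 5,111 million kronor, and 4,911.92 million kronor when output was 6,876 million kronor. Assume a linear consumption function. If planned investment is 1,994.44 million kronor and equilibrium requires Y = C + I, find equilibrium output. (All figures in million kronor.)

MPC = (4911.92 − 3729.37)/(6876 − 5111) = 1182.55/1765 = 0.67
a = 3729.37 − 0.67(5111) = 305
Equilibrium: Y = 305 + 0.67Y + 1994.44
0.33Y = 2299.44, so Y = 2299.44/0.33 = 6968

Y = 6968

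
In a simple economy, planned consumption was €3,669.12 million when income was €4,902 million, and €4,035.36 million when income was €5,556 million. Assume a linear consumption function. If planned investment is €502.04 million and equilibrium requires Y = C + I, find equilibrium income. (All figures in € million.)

Y = 3241

MPC = (4035.36 − 3669.12)/(5556 − 4902) = 366.24/654 = 0.56
a = 3669.12 − 0.56(4902) = 924
Equilibrium: Y = 924 + 0.56Y + 502.04
0.44Y = 1426.04, so Y = 1426.04/0.44 = 3241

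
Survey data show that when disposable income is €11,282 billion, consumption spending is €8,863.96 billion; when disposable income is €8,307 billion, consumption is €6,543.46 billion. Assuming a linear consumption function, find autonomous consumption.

a = 64

MPC = ΔC/ΔY = (8863.96 − 6543.46)/(11282 − 8307) = 2320.5/2975 = 0.78
a = C − MPC·Y = 6543.46 − 0.78(8307) = 6543.46 − 6479.46 = 64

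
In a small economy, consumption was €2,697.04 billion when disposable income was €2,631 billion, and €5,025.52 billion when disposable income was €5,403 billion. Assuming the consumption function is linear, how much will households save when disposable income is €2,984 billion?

S = -9.56

MPC = (5025.52 − 2697.04)/(5403 − 2631) = 2328.48/2772 = 0.84
a = 2697.04 − 0.84(2631) = 2697.04 − 2210.04 = 487
C = 487 + 0.84(2984) = 2993.56
S = 2984 − 2993.56 = -9.56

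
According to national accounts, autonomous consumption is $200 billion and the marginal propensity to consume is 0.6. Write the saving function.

S = -200 + 0.4Y

S = Y − C = Y − (200 + 0.6Y) = -200 + (1 − 0.6)Y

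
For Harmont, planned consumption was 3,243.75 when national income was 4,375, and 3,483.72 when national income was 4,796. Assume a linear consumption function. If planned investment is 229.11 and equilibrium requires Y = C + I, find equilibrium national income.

MPC = (3483.72 − 3243.75)/(4796 − 4375) = 239.97/421 = 0.57
a = 3243.75 − 0.57(4375) = 750
Equilibrium: Y = 750 + 0.57Y + 229.11
0.43Y = 979.11, so Y = 979.11/0.43 = 2277

Y = 2277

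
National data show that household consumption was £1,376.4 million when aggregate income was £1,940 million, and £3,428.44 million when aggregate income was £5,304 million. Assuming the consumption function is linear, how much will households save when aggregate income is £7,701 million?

MPC = (3428.44 − 1376.4)/(5304 − 1940) = 2052.04/3364 = 0.61
a = 1376.4 − 0.61(1940) = 1376.4 − 1183.4 = 193
C = 193 + 0.61(7701) = 4890.61
S = 7701 − 4890.61 = 2810.39

S = 2810.39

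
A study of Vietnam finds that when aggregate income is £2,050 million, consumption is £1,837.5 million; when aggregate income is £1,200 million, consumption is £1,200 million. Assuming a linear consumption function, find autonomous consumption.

a = 300

MPC = ΔC/ΔY = (1837.5 − 1200)/(2050 − 1200) = 637.5/850 = 0.75
a = C − MPC·Y = 1200 − 0.75(1200) = 1200 − 900 = 300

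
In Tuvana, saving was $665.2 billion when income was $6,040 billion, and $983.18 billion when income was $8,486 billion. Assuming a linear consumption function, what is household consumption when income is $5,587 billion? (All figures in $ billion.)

MPS = ΔS/ΔY = (983.18 − 665.2)/(8486 − 6040) = 317.98/2446 = 0.13
MPC = 1 − MPS = 0.87
Autonomous saving = 665.2 − 0.13(6040) = -120, so a = 120
C = 120 + 0.87(5587) = 120 + 4860.69 = 4980.69

C = 4980.69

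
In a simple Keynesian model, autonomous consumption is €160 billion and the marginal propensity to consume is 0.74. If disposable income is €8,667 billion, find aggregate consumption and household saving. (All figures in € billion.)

C = 6573.58; S = 2093.42

C = 160 + 0.74(8667) = 160 + 6413.58 = 6573.58
S = Y − C = 8667 − 6573.58 = 2093.42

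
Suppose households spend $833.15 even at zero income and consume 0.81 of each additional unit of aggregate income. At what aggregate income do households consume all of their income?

At break-even, C = Y: 833.15 + 0.81Y = Y
0.19Y = 833.15, so Y = 833.15/0.19 = 4385

Y = 4385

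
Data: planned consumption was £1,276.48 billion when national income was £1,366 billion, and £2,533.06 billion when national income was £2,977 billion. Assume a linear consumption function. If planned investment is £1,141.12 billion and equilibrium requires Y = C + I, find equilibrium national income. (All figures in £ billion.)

MPC = (2533.06 − 1276.48)/(2977 − 1366) = 1256.58/1611 = 0.78
a = 1276.48 − 0.78(1366) = 211
Equilibrium: Y = 211 + 0.78Y + 1141.12
0.22Y = 1352.12, so Y = 1352.12/0.22 = 6146

Y = 6146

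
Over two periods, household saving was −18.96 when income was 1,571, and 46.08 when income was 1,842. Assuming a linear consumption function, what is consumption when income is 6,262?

C = 5155.12

MPS = ΔS/ΔY = (46.08 − (-18.96))/(1842 − 1571) = 65.04/271 = 0.24
MPC = 1 − MPS = 0.76
Autonomous saving = -18.96 − 0.24(1571) = -396, so a = 396
C = 396 + 0.76(6262) = 396 + 4759.12 = 5155.12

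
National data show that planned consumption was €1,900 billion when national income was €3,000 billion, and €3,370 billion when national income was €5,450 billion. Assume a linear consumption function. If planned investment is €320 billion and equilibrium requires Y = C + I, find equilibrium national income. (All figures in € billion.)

Y = 1050

MPC = (3370 − 1900)/(5450 − 3000) = 1470/2450 = 0.6
a = 1900 − 0.6(3000) = 100
Equilibrium: Y = 100 + 0.6Y + 320
0.4Y = 420, so Y = 420/0.4 = 1050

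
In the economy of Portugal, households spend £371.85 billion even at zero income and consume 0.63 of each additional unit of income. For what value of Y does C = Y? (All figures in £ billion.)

Y = 1005

At break-even, C = Y: 371.85 + 0.63Y = Y
0.37Y = 371.85, so Y = 371.85/0.37 = 1005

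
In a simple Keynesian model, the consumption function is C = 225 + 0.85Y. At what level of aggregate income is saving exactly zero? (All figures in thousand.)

At break-even, C = Y: 225 + 0.85Y = Y
0.15Y = 225, so Y = 225/0.15 = 1500

Y = 1500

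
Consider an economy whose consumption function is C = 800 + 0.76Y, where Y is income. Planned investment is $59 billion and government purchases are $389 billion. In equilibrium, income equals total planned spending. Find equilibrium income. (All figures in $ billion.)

Y = C + I + G = 800 + 0.76Y + 59 + 389
Y − 0.76Y = 1248
0.24Y = 1248, so Y = 1248/0.24 = 5200

Y = 5200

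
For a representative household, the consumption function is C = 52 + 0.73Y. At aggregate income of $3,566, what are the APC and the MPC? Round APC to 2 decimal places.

APC = 0.74; MPC = 0.73

MPC = 0.73 (the slope of the consumption function)
C = 52 + 0.73(3566) = 2655.18, so APC = 2655.18/3566 = 0.74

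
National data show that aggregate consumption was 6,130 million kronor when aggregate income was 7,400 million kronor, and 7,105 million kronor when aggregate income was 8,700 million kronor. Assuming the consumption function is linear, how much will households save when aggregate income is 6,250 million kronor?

S = 982.5

MPC = (7105 − 6130)/(8700 − 7400) = 975/1300 = 0.75
a = 6130 − 0.75(7400) = 6130 − 5550 = 580
C = 580 + 0.75(6250) = 5267.5
S = 6250 − 5267.5 = 982.5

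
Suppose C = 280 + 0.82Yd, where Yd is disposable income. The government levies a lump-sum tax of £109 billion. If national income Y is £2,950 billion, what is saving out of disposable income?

S = 231.38

Yd = Y − T = 2950 − 109 = 2841
C = 280 + 0.82(2841) = 280 + 2329.62 = 2609.62
S = Yd − C = 2841 − 2609.62 = 231.38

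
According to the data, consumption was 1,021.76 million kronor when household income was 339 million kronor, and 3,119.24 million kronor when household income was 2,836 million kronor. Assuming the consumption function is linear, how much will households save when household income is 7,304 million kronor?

S = 431.64

MPC = (3119.24 − 1021.76)/(2836 − 339) = 2097.48/2497 = 0.84
a = 1021.76 − 0.84(339) = 1021.76 − 284.76 = 737
C = 737 + 0.84(7304) = 6872.36
S = 7304 − 6872.36 = 431.64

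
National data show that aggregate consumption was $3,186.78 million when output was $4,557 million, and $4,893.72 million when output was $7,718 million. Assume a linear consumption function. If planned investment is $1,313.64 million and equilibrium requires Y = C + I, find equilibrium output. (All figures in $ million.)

Y = 4434

MPC = (4893.72 − 3186.78)/(7718 − 4557) = 1706.94/3161 = 0.54
a = 3186.78 − 0.54(4557) = 726
Equilibrium: Y = 726 + 0.54Y + 1313.64
0.46Y = 2039.64, so Y = 2039.64/0.46 = 4434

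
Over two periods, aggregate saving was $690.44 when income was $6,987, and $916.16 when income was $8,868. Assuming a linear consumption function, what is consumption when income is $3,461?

C = 3193.68

MPS = ΔS/ΔY = (916.16 − 690.44)/(8868 − 6987) = 225.72/1881 = 0.12
MPC = 1 − MPS = 0.88
Autonomous saving = 690.44 − 0.12(6987) = -148, so a = 148
C = 148 + 0.88(3461) = 148 + 3045.68 = 3193.68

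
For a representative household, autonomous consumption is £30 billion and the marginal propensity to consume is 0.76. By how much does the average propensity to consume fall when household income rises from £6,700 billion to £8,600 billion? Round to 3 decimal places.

ΔAPC = 0.001

At Y = 6700: C = 30 + 0.76(6700) = 5122, APC = 5122/6700 = 0.7645
At Y = 8600: C = 6566, APC = 6566/8600 = 0.7635
Fall in APC = 0.7645 − 0.7635 = 0.001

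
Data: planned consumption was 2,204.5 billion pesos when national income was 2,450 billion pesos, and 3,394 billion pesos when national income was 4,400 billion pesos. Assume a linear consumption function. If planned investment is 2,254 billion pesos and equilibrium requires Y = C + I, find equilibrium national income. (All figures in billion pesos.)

MPC = (3394 − 2204.5)/(4400 − 2450) = 1189.5/1950 = 0.61
a = 2204.5 − 0.61(2450) = 710
Equilibrium: Y = 710 + 0.61Y + 2254
0.39Y = 2964, so Y = 2964/0.39 = 7600

Y = 7600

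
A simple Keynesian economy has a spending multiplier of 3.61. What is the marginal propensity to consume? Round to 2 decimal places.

MPC = 0.72

k = 1/(1 − MPC), so 1 − MPC = 1/k = 1/3.61 = 0.2770
MPC = 1 − 0.2770 = 0.72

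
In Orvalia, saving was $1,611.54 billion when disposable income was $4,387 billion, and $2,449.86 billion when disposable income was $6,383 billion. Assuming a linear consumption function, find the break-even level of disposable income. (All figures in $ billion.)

Y = 550

MPS = ΔS/ΔY = (2449.86 − 1611.54)/(6383 − 4387) = 838.32/1996 = 0.42
MPC = 1 − MPS = 0.58
From S(4387) = 1611.54: −a + 0.42(4387) = 1611.54, so a = 1842.54 − 1611.54 = 231
Break-even (S = 0): Y = a/MPS = 231/0.42 = 550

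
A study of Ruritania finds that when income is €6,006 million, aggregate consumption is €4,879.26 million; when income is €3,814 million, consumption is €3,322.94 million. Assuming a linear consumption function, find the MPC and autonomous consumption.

MPC = 0.71; a = 615

MPC = ΔC/ΔY = (4879.26 − 3322.94)/(6006 − 3814) = 1556.32/2192 = 0.71
a = C − MPC·Y = 3322.94 − 0.71(3814) = 3322.94 − 2707.94 = 615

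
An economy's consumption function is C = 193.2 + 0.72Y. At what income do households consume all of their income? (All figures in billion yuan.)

At break-even, C = Y: 193.2 + 0.72Y = Y
0.28Y = 193.2, so Y = 193.2/0.28 = 690

Y = 690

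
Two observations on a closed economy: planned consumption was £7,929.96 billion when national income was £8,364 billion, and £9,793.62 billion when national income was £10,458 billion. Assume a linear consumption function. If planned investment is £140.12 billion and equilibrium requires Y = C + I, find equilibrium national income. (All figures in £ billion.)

MPC = (9793.62 − 7929.96)/(10458 − 8364) = 1863.66/2094 = 0.89
a = 7929.96 − 0.89(8364) = 486
Equilibrium: Y = 486 + 0.89Y + 140.12
0.11Y = 626.12, so Y = 626.12/0.11 = 5692

Y = 5692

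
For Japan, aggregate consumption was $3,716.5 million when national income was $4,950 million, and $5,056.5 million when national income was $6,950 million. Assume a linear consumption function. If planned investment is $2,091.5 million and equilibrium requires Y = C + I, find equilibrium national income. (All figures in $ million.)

MPC = (5056.5 − 3716.5)/(6950 − 4950) = 1340/2000 = 0.67
a = 3716.5 − 0.67(4950) = 400
Equilibrium: Y = 400 + 0.67Y + 2091.5
0.33Y = 2491.5, so Y = 2491.5/0.33 = 7550

Y = 7550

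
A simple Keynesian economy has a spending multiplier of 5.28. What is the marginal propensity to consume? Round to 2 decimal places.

k = 1/(1 − MPC), so 1 − MPC = 1/k = 1/5.28 = 0.1894
MPC = 1 − 0.1894 = 0.81

MPC = 0.81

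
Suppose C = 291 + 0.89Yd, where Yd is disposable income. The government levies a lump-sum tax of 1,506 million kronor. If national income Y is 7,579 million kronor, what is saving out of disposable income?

Yd = Y − T = 7579 − 1506 = 6073
C = 291 + 0.89(6073) = 291 + 5404.97 = 5695.97
S = Yd − C = 6073 − 5695.97 = 377.03

S = 377.03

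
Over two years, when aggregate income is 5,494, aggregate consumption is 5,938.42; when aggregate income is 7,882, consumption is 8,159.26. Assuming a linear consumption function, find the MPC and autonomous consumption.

MPC = ΔC/ΔY = (8159.26 − 5938.42)/(7882 − 5494) = 2220.84/2388 = 0.93
a = C − MPC·Y = 5938.42 − 0.93(5494) = 5938.42 − 5109.42 = 829

MPC = 0.93; a = 829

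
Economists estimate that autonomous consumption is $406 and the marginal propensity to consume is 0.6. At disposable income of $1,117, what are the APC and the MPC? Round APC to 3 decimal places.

MPC = 0.6 (the slope of the consumption function)
C = 406 + 0.6(1117) = 1076.2, so APC = 1076.2/1117 = 0.963

APC = 0.963; MPC = 0.6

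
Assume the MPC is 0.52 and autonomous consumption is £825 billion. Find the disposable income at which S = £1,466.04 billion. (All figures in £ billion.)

S = Y − C = -825 + 0.48Y
-825 + 0.48Y = 1466.04, so 0.48Y = 2291.04 and Y = 4773

Y = 4773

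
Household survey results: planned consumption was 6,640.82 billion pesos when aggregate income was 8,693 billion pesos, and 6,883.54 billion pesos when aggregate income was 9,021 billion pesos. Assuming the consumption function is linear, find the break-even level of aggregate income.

Y = 800

MPC = (6883.54 − 6640.82)/(9021 − 8693) = 242.72/328 = 0.74
a = 6640.82 − 0.74(8693) = 6640.82 − 6432.82 = 208
Break-even: Y = a/(1−MPC) = 208/0.26 = 800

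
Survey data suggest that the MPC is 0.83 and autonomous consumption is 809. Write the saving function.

S = Y − C = Y − (809 + 0.83Y) = -809 + (1 − 0.83)Y

S = -809 + 0.17Y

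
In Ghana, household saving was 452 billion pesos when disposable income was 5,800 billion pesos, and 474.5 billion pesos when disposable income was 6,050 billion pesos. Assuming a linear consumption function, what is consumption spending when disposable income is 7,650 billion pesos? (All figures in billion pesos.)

C = 7031.5

MPS = ΔS/ΔY = (474.5 − 452)/(6050 − 5800) = 22.5/250 = 0.09
MPC = 1 − MPS = 0.91
Autonomous saving = 452 − 0.09(5800) = -70, so a = 70
C = 70 + 0.91(7650) = 70 + 6961.5 = 7031.5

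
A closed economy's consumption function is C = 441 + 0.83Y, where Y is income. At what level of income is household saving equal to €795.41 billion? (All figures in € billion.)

Y = 7273

S = Y − C = -441 + 0.17Y
-441 + 0.17Y = 795.41, so 0.17Y = 1236.41 and Y = 7273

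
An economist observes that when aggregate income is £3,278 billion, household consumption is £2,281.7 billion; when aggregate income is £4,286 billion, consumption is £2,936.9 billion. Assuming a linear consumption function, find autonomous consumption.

MPC = ΔC/ΔY = (2936.9 − 2281.7)/(4286 − 3278) = 655.2/1008 = 0.65
a = C − MPC·Y = 2281.7 − 0.65(3278) = 2281.7 − 2130.7 = 151

a = 151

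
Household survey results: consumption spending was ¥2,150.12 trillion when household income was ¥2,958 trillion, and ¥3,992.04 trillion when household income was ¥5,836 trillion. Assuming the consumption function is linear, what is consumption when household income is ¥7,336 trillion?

MPC = (3992.04 − 2150.12)/(5836 − 2958) = 1841.92/2878 = 0.64
a = 2150.12 − 0.64(2958) = 2150.12 − 1893.12 = 257
C = 257 + 0.64(7336) = 257 + 4695.04 = 4952.04

C = 4952.04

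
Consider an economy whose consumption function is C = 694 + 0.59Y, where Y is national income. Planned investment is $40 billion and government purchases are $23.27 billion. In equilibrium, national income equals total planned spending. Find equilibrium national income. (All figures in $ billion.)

Y = 1847

Y = C + I + G = 694 + 0.59Y + 40 + 23.27
Y − 0.59Y = 757.27
0.41Y = 757.27, so Y = 757.27/0.41 = 1847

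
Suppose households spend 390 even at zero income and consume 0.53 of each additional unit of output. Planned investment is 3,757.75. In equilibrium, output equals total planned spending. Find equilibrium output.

Y = C + I = 390 + 0.53Y + 3757.75
Y − 0.53Y = 4147.75
0.47Y = 4147.75, so Y = 4147.75/0.47 = 8825

Y = 8825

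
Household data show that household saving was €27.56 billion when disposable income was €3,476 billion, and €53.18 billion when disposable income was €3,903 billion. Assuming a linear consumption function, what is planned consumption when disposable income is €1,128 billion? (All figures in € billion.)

C = 1241.32

MPS = ΔS/ΔY = (53.18 − 27.56)/(3903 − 3476) = 25.62/427 = 0.06
MPC = 1 − MPS = 0.94
Autonomous saving = 27.56 − 0.06(3476) = -181, so a = 181
C = 181 + 0.94(1128) = 181 + 1060.32 = 1241.32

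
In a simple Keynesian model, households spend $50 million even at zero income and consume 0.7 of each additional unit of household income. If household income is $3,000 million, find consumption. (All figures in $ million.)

C = 2150

C = 50 + 0.7(3000) = 50 + 2100 = 2150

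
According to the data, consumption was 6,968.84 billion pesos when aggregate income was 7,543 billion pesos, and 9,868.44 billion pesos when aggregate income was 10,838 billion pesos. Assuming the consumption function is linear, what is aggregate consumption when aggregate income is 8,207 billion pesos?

MPC = (9868.44 − 6968.84)/(10838 − 7543) = 2899.6/3295 = 0.88
a = 6968.84 − 0.88(7543) = 6968.84 − 6637.84 = 331
C = 331 + 0.88(8207) = 331 + 7222.16 = 7553.16

C = 7553.16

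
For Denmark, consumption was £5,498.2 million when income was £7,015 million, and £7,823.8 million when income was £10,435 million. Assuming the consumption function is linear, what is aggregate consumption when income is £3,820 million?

C = 3325.6

MPC = (7823.8 − 5498.2)/(10435 − 7015) = 2325.6/3420 = 0.68
a = 5498.2 − 0.68(7015) = 5498.2 − 4770.2 = 728
C = 728 + 0.68(3820) = 728 + 2597.6 = 3325.6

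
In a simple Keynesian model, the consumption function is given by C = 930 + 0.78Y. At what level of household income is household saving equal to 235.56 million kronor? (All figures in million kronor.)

S = Y − C = -930 + 0.22Y
-930 + 0.22Y = 235.56, so 0.22Y = 1165.56 and Y = 5298

Y = 5298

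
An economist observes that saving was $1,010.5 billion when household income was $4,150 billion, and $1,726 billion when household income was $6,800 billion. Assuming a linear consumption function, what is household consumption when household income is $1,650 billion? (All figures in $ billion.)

MPS = ΔS/ΔY = (1726 − 1010.5)/(6800 − 4150) = 715.5/2650 = 0.27
MPC = 1 − MPS = 0.73
Autonomous saving = 1010.5 − 0.27(4150) = -110, so a = 110
C = 110 + 0.73(1650) = 110 + 1204.5 = 1314.5

C = 1314.5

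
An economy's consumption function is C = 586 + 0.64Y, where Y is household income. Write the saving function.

S = -586 + 0.36Y

S = Y − C = Y − (586 + 0.64Y) = -586 + (1 − 0.64)Y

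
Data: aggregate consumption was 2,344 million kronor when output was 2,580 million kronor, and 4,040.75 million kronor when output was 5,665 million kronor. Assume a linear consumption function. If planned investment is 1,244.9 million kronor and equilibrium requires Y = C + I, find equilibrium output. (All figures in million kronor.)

Y = 4822

MPC = (4040.75 − 2344)/(5665 − 2580) = 1696.75/3085 = 0.55
a = 2344 − 0.55(2580) = 925
Equilibrium: Y = 925 + 0.55Y + 1244.9
0.45Y = 2169.9, so Y = 2169.9/0.45 = 4822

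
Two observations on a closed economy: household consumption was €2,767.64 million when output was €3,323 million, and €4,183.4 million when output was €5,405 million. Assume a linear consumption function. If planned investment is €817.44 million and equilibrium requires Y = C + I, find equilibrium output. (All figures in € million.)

Y = 4142

MPC = (4183.4 − 2767.64)/(5405 − 3323) = 1415.76/2082 = 0.68
a = 2767.64 − 0.68(3323) = 508
Equilibrium: Y = 508 + 0.68Y + 817.44
0.32Y = 1325.44, so Y = 1325.44/0.32 = 4142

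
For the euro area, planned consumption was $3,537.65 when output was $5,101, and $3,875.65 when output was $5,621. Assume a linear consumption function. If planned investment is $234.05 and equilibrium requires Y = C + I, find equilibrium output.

MPC = (3875.65 − 3537.65)/(5621 − 5101) = 338/520 = 0.65
a = 3537.65 − 0.65(5101) = 222
Equilibrium: Y = 222 + 0.65Y + 234.05
0.35Y = 456.05, so Y = 456.05/0.35 = 1303

Y = 1303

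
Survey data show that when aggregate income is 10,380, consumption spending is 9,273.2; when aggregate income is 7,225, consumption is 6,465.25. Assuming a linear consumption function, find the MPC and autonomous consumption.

MPC = 0.89; a = 35

MPC = ΔC/ΔY = (9273.2 − 6465.25)/(10380 − 7225) = 2807.95/3155 = 0.89
a = C − MPC·Y = 6465.25 − 0.89(7225) = 6465.25 − 6430.25 = 35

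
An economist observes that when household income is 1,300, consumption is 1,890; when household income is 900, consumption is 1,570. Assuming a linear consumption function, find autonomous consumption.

a = 850

MPC = ΔC/ΔY = (1890 − 1570)/(1300 − 900) = 320/400 = 0.8
a = C − MPC·Y = 1570 − 0.8(900) = 1570 − 720 = 850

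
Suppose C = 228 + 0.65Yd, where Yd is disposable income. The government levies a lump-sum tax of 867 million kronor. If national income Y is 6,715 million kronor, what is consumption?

Yd = Y − T = 6715 − 867 = 5848
C = 228 + 0.65(5848) = 228 + 3801.2 = 4029.2

C = 4029.2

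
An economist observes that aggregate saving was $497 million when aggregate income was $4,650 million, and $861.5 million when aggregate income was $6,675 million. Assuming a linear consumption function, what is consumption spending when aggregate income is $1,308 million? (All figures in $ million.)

C = 1412.56

MPS = ΔS/ΔY = (861.5 − 497)/(6675 − 4650) = 364.5/2025 = 0.18
MPC = 1 − MPS = 0.82
Autonomous saving = 497 − 0.18(4650) = -340, so a = 340
C = 340 + 0.82(1308) = 340 + 1072.56 = 1412.56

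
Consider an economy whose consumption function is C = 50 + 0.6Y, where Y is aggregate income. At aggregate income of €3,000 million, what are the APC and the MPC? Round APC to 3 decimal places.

APC = 0.617; MPC = 0.6

MPC = 0.6 (the slope of the consumption function)
C = 50 + 0.6(3000) = 1850, so APC = 1850/3000 = 0.617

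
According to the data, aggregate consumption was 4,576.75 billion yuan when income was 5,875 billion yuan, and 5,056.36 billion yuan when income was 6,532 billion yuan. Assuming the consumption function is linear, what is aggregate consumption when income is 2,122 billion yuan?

MPC = (5056.36 − 4576.75)/(6532 − 5875) = 479.61/657 = 0.73
a = 4576.75 − 0.73(5875) = 4576.75 − 4288.75 = 288
C = 288 + 0.73(2122) = 288 + 1549.06 = 1837.06

C = 1837.06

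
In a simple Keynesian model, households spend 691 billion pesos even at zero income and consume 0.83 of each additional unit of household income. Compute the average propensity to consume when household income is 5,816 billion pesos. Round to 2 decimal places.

C = 691 + 0.83(5816) = 5518.28
APC = C/Y = 5518.28/5816 = 0.95

APC = 0.95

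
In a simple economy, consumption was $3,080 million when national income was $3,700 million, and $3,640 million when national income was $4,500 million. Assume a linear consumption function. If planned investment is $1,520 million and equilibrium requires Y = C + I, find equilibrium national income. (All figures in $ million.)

MPC = (3640 − 3080)/(4500 − 3700) = 560/800 = 0.7
a = 3080 − 0.7(3700) = 490
Equilibrium: Y = 490 + 0.7Y + 1520
0.3Y = 2010, so Y = 2010/0.3 = 6700

Y = 6700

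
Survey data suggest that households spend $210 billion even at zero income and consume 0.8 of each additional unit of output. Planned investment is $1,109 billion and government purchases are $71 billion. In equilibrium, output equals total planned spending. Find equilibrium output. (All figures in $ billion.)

Y = 6950

Y = C + I + G = 210 + 0.8Y + 1109 + 71
Y − 0.8Y = 1390
0.2Y = 1390, so Y = 1390/0.2 = 6950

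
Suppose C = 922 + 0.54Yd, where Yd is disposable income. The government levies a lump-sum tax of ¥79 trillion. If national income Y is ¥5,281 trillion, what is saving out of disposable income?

S = 1470.92

Yd = Y − T = 5281 − 79 = 5202
C = 922 + 0.54(5202) = 922 + 2809.08 = 3731.08
S = Yd − C = 5202 − 3731.08 = 1470.92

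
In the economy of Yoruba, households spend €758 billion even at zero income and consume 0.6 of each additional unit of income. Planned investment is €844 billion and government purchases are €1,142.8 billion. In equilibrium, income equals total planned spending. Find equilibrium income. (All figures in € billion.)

Y = 6862

Y = C + I + G = 758 + 0.6Y + 844 + 1142.8
Y − 0.6Y = 2744.8
0.4Y = 2744.8, so Y = 2744.8/0.4 = 6862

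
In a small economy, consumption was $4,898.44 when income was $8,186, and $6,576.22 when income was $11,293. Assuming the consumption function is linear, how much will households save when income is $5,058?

S = 1848.68

MPC = (6576.22 − 4898.44)/(11293 − 8186) = 1677.78/3107 = 0.54
a = 4898.44 − 0.54(8186) = 4898.44 − 4420.44 = 478
C = 478 + 0.54(5058) = 3209.32
S = 5058 − 3209.32 = 1848.68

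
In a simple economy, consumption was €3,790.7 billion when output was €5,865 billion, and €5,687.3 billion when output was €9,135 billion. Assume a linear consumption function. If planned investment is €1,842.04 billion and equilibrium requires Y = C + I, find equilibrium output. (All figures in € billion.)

MPC = (5687.3 − 3790.7)/(9135 − 5865) = 1896.6/3270 = 0.58
a = 3790.7 − 0.58(5865) = 389
Equilibrium: Y = 389 + 0.58Y + 1842.04
0.42Y = 2231.04, so Y = 2231.04/0.42 = 5312

Y = 5312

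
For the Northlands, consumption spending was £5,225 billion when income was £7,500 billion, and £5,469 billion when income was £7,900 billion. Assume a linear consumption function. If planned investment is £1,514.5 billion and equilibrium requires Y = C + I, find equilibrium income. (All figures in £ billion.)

MPC = (5469 − 5225)/(7900 − 7500) = 244/400 = 0.61
a = 5225 − 0.61(7500) = 650
Equilibrium: Y = 650 + 0.61Y + 1514.5
0.39Y = 2164.5, so Y = 2164.5/0.39 = 5550

Y = 5550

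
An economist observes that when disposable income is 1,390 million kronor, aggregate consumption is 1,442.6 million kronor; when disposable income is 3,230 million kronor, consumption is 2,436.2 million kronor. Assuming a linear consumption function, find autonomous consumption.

MPC = ΔC/ΔY = (2436.2 − 1442.6)/(3230 − 1390) = 993.6/1840 = 0.54
a = C − MPC·Y = 1442.6 − 0.54(1390) = 1442.6 − 750.6 = 692

a = 692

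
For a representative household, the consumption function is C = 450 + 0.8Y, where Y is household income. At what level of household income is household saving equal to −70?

S = Y − C = -450 + 0.2Y
-450 + 0.2Y = -70, so 0.2Y = 380 and Y = 1900

Y = 1900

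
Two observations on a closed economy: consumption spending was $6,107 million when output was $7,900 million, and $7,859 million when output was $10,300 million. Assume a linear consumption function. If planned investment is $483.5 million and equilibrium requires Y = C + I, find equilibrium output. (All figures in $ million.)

Y = 3050

MPC = (7859 − 6107)/(10300 − 7900) = 1752/2400 = 0.73
a = 6107 − 0.73(7900) = 340
Equilibrium: Y = 340 + 0.73Y + 483.5
0.27Y = 823.5, so Y = 823.5/0.27 = 3050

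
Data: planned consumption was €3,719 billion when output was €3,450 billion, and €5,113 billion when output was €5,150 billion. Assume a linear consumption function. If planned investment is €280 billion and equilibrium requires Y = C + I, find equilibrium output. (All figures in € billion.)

Y = 6500

MPC = (5113 − 3719)/(5150 − 3450) = 1394/1700 = 0.82
a = 3719 − 0.82(3450) = 890
Equilibrium: Y = 890 + 0.82Y + 280
0.18Y = 1170, so Y = 1170/0.18 = 6500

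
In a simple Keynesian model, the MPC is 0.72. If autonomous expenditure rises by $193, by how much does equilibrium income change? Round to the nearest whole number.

ΔY ≈ 689

The multiplier is 1/(1 − MPC) = 1/0.28.
ΔY = 193/0.28 = 689.29 ≈ 689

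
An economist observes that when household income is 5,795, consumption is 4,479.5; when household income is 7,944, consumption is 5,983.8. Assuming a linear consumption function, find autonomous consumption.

MPC = ΔC/ΔY = (5983.8 − 4479.5)/(7944 − 5795) = 1504.3/2149 = 0.7
a = C − MPC·Y = 4479.5 − 0.7(5795) = 4479.5 − 4056.5 = 423

a = 423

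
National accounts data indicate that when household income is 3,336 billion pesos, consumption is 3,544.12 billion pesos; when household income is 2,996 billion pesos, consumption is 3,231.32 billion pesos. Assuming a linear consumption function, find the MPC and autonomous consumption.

MPC = ΔC/ΔY = (3544.12 − 3231.32)/(3336 − 2996) = 312.8/340 = 0.92
a = C − MPC·Y = 3231.32 − 0.92(2996) = 3231.32 − 2756.32 = 475

MPC = 0.92; a = 475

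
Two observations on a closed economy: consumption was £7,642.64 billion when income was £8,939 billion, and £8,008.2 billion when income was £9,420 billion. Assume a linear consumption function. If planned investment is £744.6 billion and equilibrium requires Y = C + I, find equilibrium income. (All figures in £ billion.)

Y = 6640

MPC = (8008.2 − 7642.64)/(9420 − 8939) = 365.56/481 = 0.76
a = 7642.64 − 0.76(8939) = 849
Equilibrium: Y = 849 + 0.76Y + 744.6
0.24Y = 1593.6, so Y = 1593.6/0.24 = 6640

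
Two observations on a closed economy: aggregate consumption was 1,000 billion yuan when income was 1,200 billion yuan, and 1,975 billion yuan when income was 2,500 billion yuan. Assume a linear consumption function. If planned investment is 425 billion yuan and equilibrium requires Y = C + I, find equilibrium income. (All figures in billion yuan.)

MPC = (1975 − 1000)/(2500 − 1200) = 975/1300 = 0.75
a = 1000 − 0.75(1200) = 100
Equilibrium: Y = 100 + 0.75Y + 425
0.25Y = 525, so Y = 525/0.25 = 2100

Y = 2100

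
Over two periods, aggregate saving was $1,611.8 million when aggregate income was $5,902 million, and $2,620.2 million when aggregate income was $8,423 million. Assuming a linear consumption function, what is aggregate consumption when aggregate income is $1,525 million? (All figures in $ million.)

MPS = ΔS/ΔY = (2620.2 − 1611.8)/(8423 − 5902) = 1008.4/2521 = 0.4
MPC = 1 − MPS = 0.6
Autonomous saving = 1611.8 − 0.4(5902) = -749, so a = 749
C = 749 + 0.6(1525) = 749 + 915 = 1664

C = 1664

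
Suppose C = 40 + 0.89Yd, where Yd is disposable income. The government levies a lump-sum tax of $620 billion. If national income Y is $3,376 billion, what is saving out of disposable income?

Yd = Y − T = 3376 − 620 = 2756
C = 40 + 0.89(2756) = 40 + 2452.84 = 2492.84
S = Yd − C = 2756 − 2492.84 = 263.16

S = 263.16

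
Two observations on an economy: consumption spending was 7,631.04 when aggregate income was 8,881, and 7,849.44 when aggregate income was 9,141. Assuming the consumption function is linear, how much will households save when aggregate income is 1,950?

MPC = (7849.44 − 7631.04)/(9141 − 8881) = 218.4/260 = 0.84
a = 7631.04 − 0.84(8881) = 7631.04 − 7460.04 = 171
C = 171 + 0.84(1950) = 1809
S = 1950 − 1809 = 141

S = 141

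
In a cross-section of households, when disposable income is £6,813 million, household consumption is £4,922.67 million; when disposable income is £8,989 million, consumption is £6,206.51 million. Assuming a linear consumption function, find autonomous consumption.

MPC = ΔC/ΔY = (6206.51 − 4922.67)/(8989 − 6813) = 1283.84/2176 = 0.59
a = C − MPC·Y = 4922.67 − 0.59(6813) = 4922.67 − 4019.67 = 903

a = 903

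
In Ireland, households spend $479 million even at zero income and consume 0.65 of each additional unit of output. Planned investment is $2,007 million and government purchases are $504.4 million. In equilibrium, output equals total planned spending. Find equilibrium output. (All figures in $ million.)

Y = C + I + G = 479 + 0.65Y + 2007 + 504.4
Y − 0.65Y = 2990.4
0.35Y = 2990.4, so Y = 2990.4/0.35 = 8544

Y = 8544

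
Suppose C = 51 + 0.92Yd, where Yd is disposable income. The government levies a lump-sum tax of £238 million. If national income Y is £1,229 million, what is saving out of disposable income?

Yd = Y − T = 1229 − 238 = 991
C = 51 + 0.92(991) = 51 + 911.72 = 962.72
S = Yd − C = 991 − 962.72 = 28.28

S = 28.28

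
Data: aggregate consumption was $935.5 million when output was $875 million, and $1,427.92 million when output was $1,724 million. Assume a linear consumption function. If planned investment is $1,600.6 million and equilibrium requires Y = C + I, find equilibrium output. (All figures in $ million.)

Y = 4830

MPC = (1427.92 − 935.5)/(1724 − 875) = 492.42/849 = 0.58
a = 935.5 − 0.58(875) = 428
Equilibrium: Y = 428 + 0.58Y + 1600.6
0.42Y = 2028.6, so Y = 2028.6/0.42 = 4830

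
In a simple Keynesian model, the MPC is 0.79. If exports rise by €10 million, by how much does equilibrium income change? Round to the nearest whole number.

The multiplier is 1/(1 − MPC) = 1/0.21.
ΔY = 10/0.21 = 47.62 ≈ 48

ΔY ≈ 48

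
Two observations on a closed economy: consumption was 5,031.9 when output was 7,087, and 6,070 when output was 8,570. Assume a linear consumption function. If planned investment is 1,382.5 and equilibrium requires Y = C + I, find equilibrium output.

Y = 4845

MPC = (6070 − 5031.9)/(8570 − 7087) = 1038.1/1483 = 0.7
a = 5031.9 − 0.7(7087) = 71
Equilibrium: Y = 71 + 0.7Y + 1382.5
0.3Y = 1453.5, so Y = 1453.5/0.3 = 4845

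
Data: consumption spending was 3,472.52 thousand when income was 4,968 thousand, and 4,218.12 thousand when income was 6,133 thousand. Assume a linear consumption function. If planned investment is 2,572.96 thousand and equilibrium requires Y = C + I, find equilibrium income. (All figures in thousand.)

MPC = (4218.12 − 3472.52)/(6133 − 4968) = 745.6/1165 = 0.64
a = 3472.52 − 0.64(4968) = 293
Equilibrium: Y = 293 + 0.64Y + 2572.96
0.36Y = 2865.96, so Y = 2865.96/0.36 = 7961

Y = 7961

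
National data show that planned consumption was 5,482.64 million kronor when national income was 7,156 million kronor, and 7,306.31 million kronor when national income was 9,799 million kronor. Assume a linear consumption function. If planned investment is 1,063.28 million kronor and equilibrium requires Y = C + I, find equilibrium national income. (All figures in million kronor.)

MPC = (7306.31 − 5482.64)/(9799 − 7156) = 1823.67/2643 = 0.69
a = 5482.64 − 0.69(7156) = 545
Equilibrium: Y = 545 + 0.69Y + 1063.28
0.31Y = 1608.28, so Y = 1608.28/0.31 = 5188

Y = 5188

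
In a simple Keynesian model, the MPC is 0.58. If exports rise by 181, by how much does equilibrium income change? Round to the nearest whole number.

ΔY ≈ 431

The multiplier is 1/(1 − MPC) = 1/0.42.
ΔY = 181/0.42 = 430.95 ≈ 431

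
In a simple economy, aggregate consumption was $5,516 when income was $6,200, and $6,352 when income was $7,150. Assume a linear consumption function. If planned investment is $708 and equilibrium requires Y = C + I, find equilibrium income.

Y = 6400

MPC = (6352 − 5516)/(7150 − 6200) = 836/950 = 0.88
a = 5516 − 0.88(6200) = 60
Equilibrium: Y = 60 + 0.88Y + 708
0.12Y = 768, so Y = 768/0.12 = 6400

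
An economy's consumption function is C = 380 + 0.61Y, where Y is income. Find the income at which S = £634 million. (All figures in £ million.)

S = Y − C = -380 + 0.39Y
-380 + 0.39Y = 634, so 0.39Y = 1014 and Y = 2600

Y = 2600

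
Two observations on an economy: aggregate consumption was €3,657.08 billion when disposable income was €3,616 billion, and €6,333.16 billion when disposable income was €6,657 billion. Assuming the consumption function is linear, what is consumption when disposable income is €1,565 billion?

C = 1852.2

MPC = (6333.16 − 3657.08)/(6657 − 3616) = 2676.08/3041 = 0.88
a = 3657.08 − 0.88(3616) = 3657.08 − 3182.08 = 475
C = 475 + 0.88(1565) = 475 + 1377.2 = 1852.2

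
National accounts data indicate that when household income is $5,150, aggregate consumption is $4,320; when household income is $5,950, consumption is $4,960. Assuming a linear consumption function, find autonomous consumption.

MPC = ΔC/ΔY = (4960 − 4320)/(5950 − 5150) = 640/800 = 0.8
a = C − MPC·Y = 4320 − 0.8(5150) = 4320 − 4120 = 200

a = 200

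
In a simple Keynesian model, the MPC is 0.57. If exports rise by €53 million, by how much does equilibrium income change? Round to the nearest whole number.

ΔY ≈ 123

The multiplier is 1/(1 − MPC) = 1/0.43.
ΔY = 53/0.43 = 123.26 ≈ 123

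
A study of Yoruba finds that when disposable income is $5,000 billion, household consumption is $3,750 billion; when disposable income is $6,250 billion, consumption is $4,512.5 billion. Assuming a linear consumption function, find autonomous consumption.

a = 700

MPC = ΔC/ΔY = (4512.5 − 3750)/(6250 − 5000) = 762.5/1250 = 0.61
a = C − MPC·Y = 3750 − 0.61(5000) = 3750 − 3050 = 700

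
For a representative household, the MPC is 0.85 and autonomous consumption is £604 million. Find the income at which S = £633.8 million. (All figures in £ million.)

S = Y − C = -604 + 0.15Y
-604 + 0.15Y = 633.8, so 0.15Y = 1237.8 and Y = 8252

Y = 8252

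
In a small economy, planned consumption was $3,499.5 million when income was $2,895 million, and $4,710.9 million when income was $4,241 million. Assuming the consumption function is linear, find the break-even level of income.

MPC = (4710.9 − 3499.5)/(4241 − 2895) = 1211.4/1346 = 0.9
a = 3499.5 − 0.9(2895) = 3499.5 − 2605.5 = 894
Break-even: Y = a/(1−MPC) = 894/0.1 = 8940

Y = 8940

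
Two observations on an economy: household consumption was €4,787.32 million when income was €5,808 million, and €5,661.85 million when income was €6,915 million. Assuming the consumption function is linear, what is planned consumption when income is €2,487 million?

C = 2163.73

MPC = (5661.85 − 4787.32)/(6915 − 5808) = 874.53/1107 = 0.79
a = 4787.32 − 0.79(5808) = 4787.32 − 4588.32 = 199
C = 199 + 0.79(2487) = 199 + 1964.73 = 2163.73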